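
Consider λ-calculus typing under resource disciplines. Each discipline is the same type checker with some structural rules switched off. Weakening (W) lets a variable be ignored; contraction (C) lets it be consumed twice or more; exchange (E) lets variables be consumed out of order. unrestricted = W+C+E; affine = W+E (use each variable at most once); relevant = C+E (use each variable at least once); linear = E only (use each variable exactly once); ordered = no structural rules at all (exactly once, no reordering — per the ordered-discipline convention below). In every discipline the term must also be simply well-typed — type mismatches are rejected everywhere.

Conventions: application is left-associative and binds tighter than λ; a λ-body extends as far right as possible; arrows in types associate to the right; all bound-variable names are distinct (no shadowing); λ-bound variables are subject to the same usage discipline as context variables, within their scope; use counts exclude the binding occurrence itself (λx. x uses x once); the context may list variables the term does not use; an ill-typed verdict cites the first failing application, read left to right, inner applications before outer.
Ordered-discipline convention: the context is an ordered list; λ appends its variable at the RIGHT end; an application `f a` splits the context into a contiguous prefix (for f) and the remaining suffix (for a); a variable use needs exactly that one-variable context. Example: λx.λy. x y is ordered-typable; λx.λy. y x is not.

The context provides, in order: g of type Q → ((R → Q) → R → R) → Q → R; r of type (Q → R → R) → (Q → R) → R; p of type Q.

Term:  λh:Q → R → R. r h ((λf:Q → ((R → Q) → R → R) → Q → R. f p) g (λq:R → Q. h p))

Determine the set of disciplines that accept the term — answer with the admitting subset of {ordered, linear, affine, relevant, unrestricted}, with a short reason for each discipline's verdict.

admitted by: unrestricted
counts: g: 1, r: 1, p: 2, h [bound]: 2, f [bound]: 1, q [bound]: 0
order of uses: r, h, f, p, g, h, p
typing: the term checks, with type (Q → R → R) → R
ordered: ✗, repeated use of p ×2, h ×2; needs weakening: q unused
linear: ✗, repeated use of p ×2, h ×2; needs weakening: q unused
affine: ✗, repeated use of p ×2, h ×2
relevant: ✗, needs weakening: q unused
unrestricted: ✓, simply typable at (Q → R → R) → R; W, C, E all held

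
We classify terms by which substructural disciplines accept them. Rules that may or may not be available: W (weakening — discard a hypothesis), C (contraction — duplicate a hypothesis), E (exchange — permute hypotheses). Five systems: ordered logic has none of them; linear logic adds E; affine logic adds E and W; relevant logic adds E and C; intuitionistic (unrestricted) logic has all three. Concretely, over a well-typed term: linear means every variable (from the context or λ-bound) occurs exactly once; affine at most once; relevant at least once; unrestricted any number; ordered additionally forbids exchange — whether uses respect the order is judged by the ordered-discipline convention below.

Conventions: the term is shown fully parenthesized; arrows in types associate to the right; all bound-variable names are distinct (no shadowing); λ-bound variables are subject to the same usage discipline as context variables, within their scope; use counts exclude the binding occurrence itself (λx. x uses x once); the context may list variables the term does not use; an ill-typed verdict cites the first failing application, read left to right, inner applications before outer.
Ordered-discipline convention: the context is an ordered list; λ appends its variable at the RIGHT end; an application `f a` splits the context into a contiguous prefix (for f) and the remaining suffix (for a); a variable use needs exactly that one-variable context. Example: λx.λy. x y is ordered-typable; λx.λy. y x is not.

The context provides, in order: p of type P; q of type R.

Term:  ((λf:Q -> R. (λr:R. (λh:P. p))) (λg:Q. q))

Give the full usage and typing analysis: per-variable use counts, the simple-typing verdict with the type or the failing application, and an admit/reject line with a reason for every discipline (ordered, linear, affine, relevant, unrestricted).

use counts: p ×1, q ×1, f (λ-bound) ×0, r (λ-bound) ×0, h (λ-bound) ×0, g (λ-bound) ×0
use order (left to right): p, q
typing: well-typed at R -> P -> P
ordered: ✗, f, r, h, g left unused
linear: ✗, f, r, h, g left unused
affine: ✓, p, q, f, r, h, g: no repeats, contraction unneeded
relevant: ✗, f, r, h, g left unused
unrestricted: ✓, type-checks (R -> P -> P) and nothing is barred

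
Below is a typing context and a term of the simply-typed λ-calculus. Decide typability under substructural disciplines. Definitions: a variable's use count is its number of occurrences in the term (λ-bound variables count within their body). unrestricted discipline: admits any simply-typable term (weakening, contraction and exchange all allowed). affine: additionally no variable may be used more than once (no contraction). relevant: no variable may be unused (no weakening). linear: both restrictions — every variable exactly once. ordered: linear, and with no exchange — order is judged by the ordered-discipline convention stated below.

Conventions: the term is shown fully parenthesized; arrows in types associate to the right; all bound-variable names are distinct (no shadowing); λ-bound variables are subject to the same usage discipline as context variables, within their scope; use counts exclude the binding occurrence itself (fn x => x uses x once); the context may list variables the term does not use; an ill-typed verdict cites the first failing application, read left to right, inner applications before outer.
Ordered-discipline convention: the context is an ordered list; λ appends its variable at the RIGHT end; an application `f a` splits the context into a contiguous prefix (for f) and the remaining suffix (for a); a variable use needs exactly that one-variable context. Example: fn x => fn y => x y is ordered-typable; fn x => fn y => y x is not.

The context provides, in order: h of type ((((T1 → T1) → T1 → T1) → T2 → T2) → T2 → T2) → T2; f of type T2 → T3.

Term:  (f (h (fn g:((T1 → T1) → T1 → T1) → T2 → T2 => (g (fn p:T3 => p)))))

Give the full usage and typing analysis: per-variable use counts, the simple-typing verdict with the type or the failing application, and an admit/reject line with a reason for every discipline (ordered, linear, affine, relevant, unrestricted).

usage: h ×1, f ×1, g (λ-bound) ×1, p (λ-bound) ×1
use order (left to right): f, h, g, p
typing: ill-typed: an application expects (T1 → T1) → T1 → T1 but receives T3 → T3
ordered: ✗, a type mismatch blocks all five
linear: ✗, the type mismatch rejects it
affine: ✗, not simply typable
relevant: ✗, fails simple typing
unrestricted: ✗, a type mismatch blocks all five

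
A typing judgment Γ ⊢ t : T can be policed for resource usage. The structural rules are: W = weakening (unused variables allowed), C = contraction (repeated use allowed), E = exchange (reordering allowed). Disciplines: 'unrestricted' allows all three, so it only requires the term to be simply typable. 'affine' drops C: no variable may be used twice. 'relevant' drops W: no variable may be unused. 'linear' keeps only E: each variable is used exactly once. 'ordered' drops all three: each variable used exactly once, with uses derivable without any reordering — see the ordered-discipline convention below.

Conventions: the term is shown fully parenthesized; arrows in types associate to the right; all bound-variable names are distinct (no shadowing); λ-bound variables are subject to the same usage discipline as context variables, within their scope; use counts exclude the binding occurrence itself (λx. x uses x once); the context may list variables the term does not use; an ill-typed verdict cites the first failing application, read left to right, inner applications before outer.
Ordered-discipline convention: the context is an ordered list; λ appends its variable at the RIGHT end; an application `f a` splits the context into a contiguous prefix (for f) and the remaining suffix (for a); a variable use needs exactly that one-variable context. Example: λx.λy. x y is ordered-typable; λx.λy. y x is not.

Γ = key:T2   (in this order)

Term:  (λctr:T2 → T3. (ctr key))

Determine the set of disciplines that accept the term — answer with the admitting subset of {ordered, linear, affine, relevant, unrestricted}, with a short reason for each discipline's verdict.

admitting disciplines: linear, affine, relevant, unrestricted
counts: key=1; ctr (bound)=1
left-to-right use order: ctr, key
typing: well-typed — term : (T2 → T3) → T3
ordered: ✗, no contiguous prefix/suffix split fits ctr, key
linear: ✓, each of key, ctr used exactly once
affine: ✓, none of key, ctr used more than once
relevant: ✓, none of key, ctr goes unused
unrestricted: ✓, type-checks ((T2 → T3) → T3) and nothing is barred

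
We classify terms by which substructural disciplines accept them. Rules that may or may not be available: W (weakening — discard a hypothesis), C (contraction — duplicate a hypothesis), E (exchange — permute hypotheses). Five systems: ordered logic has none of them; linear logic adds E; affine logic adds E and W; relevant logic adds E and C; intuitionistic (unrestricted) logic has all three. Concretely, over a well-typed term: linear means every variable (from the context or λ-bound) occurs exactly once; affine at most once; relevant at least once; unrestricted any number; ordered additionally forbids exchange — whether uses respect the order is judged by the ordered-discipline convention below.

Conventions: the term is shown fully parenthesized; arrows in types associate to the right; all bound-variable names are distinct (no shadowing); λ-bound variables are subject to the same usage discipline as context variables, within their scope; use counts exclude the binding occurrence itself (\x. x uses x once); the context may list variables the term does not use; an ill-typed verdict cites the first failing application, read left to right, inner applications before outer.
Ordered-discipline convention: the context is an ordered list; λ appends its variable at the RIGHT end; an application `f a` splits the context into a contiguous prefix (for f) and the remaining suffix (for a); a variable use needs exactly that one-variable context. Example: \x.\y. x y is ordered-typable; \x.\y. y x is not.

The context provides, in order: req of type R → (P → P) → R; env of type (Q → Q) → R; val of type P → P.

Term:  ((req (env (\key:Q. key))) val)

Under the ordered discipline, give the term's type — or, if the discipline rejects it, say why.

term : R
use counts: req ×1; env ×1; val ×1; key (λ-bound) ×1
order of uses: req, env, key, val
typing: well-typed — term : R
summary: ordered ✓ · linear ✓ · affine ✓ · relevant ✓ · unrestricted ✓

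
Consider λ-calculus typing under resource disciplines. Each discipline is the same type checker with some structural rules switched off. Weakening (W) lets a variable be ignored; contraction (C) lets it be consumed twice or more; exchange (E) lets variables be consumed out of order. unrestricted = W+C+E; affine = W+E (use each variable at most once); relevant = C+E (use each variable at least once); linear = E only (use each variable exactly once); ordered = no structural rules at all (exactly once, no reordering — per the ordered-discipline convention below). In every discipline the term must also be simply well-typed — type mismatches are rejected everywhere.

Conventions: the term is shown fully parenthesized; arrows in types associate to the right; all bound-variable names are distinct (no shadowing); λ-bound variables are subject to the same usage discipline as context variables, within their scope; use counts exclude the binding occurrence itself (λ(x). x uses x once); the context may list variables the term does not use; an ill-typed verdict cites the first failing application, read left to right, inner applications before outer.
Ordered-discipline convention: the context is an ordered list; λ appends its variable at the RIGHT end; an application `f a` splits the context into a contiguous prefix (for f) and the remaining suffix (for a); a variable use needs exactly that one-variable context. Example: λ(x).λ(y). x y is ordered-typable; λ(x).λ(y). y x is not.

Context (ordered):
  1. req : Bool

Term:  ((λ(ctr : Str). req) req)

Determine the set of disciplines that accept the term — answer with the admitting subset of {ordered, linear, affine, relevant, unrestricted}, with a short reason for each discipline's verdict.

admitted in: none
usage: req=2; ctr (bound)=0
use order (left to right): req, req
typing: ill-typed: an argument Bool mismatches the expected Str
ordered: ✗, fails simple typing
linear: ✗, a type mismatch blocks all five
affine: ✗, the type mismatch rejects it
relevant: ✗, not simply typable
unrestricted: ✗, fails simple typing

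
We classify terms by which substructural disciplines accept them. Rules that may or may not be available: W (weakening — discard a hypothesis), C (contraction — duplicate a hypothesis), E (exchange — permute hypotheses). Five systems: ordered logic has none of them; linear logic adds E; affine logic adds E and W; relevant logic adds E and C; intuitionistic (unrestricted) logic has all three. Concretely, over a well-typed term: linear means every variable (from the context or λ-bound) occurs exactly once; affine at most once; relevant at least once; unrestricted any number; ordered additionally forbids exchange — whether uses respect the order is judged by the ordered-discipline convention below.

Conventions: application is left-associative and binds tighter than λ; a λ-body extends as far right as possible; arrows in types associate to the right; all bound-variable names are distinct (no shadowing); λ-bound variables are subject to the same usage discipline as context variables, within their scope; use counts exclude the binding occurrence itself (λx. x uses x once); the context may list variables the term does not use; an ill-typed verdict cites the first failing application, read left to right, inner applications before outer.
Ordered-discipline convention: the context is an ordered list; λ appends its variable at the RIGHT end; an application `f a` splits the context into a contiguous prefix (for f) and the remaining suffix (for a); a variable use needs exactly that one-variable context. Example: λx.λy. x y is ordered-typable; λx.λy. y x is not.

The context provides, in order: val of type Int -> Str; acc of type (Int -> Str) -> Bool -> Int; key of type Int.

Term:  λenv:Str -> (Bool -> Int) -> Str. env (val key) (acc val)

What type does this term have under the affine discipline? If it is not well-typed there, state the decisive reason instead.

not well-typed under affine — repeated use of val ×2
counts: val: 2×; acc: 1×; key: 1×; env [bound]: 1×
uses in reading order: env, val, key, acc, val
typing: well-typed at (Str -> (Bool -> Int) -> Str) -> Str
across the five disciplines: ordered ✗ | linear ✗ | affine ✗ | relevant ✓ | unrestricted ✓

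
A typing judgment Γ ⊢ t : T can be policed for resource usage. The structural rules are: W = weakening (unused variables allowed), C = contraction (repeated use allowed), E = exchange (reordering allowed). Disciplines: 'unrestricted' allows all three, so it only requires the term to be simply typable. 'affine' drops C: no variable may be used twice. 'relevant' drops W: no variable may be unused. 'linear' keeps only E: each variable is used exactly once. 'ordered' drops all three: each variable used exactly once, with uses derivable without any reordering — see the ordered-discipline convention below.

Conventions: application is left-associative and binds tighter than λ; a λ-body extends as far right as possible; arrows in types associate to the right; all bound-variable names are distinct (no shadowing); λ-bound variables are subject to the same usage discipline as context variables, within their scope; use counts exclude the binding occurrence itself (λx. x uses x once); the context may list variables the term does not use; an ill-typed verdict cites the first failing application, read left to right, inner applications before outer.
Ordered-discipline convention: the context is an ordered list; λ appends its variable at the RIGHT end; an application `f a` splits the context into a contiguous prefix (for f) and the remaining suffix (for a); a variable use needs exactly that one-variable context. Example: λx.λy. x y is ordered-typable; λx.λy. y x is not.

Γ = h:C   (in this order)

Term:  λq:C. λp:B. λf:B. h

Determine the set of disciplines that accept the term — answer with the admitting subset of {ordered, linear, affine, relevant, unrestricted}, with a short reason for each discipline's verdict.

admitted in: affine, unrestricted
usage: h=1; q (λ-bound)=0; p (λ-bound)=0; f (λ-bound)=0
use order (left to right): h
typing: well-typed at C → B → B → C
ordered: ✗, needs weakening: q, p, f unused
linear: ✗, needs weakening: q, p, f unused
affine: ✓, none of h, q, p, f used more than once
relevant: ✗, needs weakening: q, p, f unused
unrestricted: ✓, well-typed at C → B → B → C; no restrictions here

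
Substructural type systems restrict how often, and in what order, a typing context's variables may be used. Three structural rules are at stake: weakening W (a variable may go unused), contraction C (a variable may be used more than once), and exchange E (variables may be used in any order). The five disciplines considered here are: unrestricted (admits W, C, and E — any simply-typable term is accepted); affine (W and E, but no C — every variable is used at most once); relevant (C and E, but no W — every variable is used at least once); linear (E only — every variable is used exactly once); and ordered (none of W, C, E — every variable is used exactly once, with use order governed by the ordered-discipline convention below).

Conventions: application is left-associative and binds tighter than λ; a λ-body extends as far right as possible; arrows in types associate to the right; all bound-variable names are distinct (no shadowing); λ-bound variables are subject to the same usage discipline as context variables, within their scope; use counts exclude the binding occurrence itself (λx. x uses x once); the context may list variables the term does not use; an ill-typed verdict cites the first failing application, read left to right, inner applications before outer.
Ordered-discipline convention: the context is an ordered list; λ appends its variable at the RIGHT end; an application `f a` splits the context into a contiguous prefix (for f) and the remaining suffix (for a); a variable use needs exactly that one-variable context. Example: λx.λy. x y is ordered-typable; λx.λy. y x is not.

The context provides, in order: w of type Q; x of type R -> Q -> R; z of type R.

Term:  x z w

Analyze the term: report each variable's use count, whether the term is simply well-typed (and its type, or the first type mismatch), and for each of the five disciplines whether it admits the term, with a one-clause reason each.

use counts: w ×1; x ×1; z ×1
uses in reading order: x, z, w
typing: well-typed at R
ordered ✗ (no ordered split (uses run x, z, w))
linear ✓ (single use per variable (w, x, z))
affine ✓ (no duplicate uses among w, x, z)
relevant ✓ (at least one use each (w, x, z))
unrestricted ✓ (simply typable at R; W, C, E all held)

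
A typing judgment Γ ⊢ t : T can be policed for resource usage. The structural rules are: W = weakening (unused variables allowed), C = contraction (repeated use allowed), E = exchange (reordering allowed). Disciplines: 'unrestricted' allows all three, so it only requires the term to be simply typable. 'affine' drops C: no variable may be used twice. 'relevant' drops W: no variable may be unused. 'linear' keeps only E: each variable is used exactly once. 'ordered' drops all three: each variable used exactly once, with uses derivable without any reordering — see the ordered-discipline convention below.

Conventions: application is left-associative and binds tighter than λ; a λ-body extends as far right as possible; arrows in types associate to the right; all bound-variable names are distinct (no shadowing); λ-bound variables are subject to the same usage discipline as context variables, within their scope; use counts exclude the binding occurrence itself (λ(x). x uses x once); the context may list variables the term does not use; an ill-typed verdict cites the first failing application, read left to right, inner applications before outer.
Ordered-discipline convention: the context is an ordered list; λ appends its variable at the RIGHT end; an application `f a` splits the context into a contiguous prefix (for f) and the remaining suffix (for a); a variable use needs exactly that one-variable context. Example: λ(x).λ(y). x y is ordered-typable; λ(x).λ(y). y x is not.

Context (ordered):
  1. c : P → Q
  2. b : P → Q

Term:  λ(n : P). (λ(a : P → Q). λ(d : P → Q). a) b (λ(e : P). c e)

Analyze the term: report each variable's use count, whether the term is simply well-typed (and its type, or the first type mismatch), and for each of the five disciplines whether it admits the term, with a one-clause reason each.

counts: c=1; b=1; n (bound)=0; a (bound)=1; d (bound)=0; e (bound)=1
use order (left to right): a, b, c, e
typing: ✓ — P → P → Q
ordered: ✗, n, d never used (weakening)
linear: ✗, n, d never used (weakening)
affine: ✓, none of c, b, n, a, d, e used more than once
relevant: ✗, n, d never used (weakening)
unrestricted: ✓, typability at P → P → Q is all that's needed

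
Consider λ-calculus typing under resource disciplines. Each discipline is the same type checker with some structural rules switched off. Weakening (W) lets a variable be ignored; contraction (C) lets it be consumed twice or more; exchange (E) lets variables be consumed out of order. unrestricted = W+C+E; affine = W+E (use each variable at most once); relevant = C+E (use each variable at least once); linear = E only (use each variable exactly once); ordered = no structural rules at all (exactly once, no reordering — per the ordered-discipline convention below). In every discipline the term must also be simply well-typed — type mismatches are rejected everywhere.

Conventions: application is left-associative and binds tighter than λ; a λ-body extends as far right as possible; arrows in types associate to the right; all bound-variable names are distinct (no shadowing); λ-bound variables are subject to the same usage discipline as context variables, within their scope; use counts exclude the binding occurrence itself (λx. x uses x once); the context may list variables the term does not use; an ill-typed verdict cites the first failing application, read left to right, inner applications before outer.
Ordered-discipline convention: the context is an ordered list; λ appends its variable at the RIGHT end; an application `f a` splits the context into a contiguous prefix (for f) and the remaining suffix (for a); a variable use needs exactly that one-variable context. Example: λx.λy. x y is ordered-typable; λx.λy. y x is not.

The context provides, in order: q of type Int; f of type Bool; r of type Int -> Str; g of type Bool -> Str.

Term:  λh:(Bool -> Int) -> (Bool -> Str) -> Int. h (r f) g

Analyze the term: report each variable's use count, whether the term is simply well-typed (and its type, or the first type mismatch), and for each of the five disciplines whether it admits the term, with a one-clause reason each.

counts: q ×0; f ×1; r ×1; g ×1; h [bound] ×1
left-to-right use order: h, r, f, g
typing: ill-typed: argument of type Bool where Int is required
ordered: ✗, a type mismatch blocks all five
linear: ✗, the type mismatch rejects it
affine: ✗, not simply typable
relevant: ✗, fails simple typing
unrestricted: ✗, a type mismatch blocks all five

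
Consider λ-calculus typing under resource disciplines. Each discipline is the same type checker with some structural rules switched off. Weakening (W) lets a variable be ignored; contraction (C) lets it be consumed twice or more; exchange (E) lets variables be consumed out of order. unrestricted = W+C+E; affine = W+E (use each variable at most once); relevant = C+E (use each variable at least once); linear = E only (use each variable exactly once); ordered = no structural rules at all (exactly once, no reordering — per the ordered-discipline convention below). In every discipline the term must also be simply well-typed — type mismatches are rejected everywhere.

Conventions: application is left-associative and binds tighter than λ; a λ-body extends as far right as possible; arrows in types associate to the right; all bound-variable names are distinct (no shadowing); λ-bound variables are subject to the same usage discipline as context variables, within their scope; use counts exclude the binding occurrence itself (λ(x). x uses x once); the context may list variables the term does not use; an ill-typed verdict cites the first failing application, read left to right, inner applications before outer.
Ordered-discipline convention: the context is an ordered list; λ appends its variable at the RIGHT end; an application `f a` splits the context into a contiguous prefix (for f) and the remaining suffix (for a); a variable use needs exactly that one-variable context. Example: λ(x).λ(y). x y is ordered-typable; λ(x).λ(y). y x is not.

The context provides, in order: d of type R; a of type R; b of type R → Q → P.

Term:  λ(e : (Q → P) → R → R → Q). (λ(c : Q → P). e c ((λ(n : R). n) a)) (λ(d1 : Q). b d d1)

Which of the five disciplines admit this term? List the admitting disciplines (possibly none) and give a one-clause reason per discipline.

admitting disciplines: linear, affine, relevant, unrestricted
variable uses: d: 1×; a: 1×; b: 1×; e (λ-bound): 1×; c (λ-bound): 1×; n (λ-bound): 1×; d1 (λ-bound): 1×
use order (left to right): e, c, n, a, b, d, d1
typing: well-typed at ((Q → P) → R → R → Q) → R → Q
ordered: ✗ — no ordered split (uses run e, c, n, a, b, d, d1)
linear: ✓ — single use per variable (d, a, b, e, c, n, d1)
affine: ✓ — d, a, b, e, c, n, d1: no repeats, contraction unneeded
relevant: ✓ — every one of d, a, b, e, c, n, d1 appears
unrestricted: ✓ — well-typed at ((Q → P) → R → R → Q) → R → Q; no restrictions here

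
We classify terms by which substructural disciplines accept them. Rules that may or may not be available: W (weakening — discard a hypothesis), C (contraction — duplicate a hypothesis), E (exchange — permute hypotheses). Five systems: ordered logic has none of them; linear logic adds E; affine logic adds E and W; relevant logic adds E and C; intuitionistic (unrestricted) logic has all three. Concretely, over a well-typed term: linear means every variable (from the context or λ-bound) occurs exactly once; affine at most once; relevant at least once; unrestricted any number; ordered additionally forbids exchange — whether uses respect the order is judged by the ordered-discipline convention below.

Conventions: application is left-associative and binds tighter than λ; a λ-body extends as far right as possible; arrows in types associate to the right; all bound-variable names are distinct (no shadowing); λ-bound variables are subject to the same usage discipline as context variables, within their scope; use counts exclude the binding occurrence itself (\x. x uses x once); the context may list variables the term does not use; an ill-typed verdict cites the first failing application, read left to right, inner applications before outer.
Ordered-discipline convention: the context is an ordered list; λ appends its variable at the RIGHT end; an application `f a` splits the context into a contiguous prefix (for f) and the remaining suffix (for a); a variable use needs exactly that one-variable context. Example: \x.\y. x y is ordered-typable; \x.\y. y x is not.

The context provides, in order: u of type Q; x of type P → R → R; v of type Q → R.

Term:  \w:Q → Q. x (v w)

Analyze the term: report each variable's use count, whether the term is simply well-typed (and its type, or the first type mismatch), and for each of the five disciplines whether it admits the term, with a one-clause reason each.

counts: u=0; x=1; v=1; w (bound)=1
use order (left to right): x, v, w
typing: ill-typed: an application expects Q but receives Q → Q
ordered: ✗, not simply typable
linear: ✗, fails simple typing
affine: ✗, a type mismatch blocks all five
relevant: ✗, the type mismatch rejects it
unrestricted: ✗, not simply typable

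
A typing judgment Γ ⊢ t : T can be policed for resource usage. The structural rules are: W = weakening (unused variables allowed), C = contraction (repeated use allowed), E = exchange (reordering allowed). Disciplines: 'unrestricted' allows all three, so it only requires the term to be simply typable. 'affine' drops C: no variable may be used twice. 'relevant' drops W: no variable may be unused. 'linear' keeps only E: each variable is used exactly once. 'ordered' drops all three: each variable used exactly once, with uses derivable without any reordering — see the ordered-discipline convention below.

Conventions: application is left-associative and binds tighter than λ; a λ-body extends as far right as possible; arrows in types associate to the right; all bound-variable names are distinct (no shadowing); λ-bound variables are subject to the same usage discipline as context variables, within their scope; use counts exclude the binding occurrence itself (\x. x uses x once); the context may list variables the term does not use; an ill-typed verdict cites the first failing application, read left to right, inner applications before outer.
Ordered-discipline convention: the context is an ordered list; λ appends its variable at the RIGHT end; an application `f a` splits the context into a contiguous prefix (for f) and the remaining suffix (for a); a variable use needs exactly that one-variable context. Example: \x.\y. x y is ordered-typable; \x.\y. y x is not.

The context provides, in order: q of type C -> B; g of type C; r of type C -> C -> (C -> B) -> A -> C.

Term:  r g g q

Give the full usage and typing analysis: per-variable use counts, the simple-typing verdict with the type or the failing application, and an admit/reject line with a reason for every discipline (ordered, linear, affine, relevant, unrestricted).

use counts: q: 1×; g: 2×; r: 1×
order of uses: r, g, g, q
typing: well-typed at A -> C
ordered: ✗ — uses contraction: g ×2
linear: ✗ — uses contraction: g ×2
affine: ✗ — uses contraction: g ×2
relevant: ✓ — every one of q, g, r appears
unrestricted: ✓ — typability at A -> C is all that's needed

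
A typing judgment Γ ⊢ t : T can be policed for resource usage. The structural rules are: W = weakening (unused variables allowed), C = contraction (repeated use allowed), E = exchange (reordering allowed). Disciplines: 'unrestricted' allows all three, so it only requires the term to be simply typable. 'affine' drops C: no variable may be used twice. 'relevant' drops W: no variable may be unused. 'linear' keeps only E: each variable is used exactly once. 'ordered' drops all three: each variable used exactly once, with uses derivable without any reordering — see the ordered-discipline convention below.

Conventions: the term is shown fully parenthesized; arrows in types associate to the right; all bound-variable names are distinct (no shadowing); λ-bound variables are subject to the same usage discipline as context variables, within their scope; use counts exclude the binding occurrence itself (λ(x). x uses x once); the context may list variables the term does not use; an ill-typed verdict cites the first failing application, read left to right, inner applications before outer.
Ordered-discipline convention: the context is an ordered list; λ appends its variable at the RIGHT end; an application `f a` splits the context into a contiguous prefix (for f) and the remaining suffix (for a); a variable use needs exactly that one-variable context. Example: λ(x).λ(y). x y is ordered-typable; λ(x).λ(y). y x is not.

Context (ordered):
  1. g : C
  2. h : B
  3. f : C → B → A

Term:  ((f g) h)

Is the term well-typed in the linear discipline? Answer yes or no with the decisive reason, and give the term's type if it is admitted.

yes — each of g, h, f used exactly once; term : A
use counts: g ×1; h ×1; f ×1
uses in reading order: f, g, h
typing: well-typed — term : A
summary: ordered ✗ | linear ✓ | affine ✓ | relevant ✓ | unrestricted ✓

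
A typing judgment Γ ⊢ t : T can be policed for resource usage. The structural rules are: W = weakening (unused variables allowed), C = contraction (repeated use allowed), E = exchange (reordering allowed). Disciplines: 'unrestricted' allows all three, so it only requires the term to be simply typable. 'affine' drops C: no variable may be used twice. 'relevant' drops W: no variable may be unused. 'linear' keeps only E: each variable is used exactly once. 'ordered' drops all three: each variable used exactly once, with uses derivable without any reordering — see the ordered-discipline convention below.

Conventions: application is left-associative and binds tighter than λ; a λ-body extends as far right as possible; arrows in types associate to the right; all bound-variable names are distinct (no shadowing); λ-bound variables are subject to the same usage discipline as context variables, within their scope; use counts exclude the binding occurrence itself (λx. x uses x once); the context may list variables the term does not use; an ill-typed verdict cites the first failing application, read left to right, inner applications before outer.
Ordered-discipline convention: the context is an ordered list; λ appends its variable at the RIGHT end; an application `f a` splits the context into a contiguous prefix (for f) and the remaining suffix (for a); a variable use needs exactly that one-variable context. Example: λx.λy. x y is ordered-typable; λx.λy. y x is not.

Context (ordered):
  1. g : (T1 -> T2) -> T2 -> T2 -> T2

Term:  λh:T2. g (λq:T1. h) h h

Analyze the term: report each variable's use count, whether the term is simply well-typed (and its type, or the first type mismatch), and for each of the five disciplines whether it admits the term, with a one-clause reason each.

use counts: g: 1, h (bound): 3, q (bound): 0
order of uses: g, h, h, h
typing: well-typed at T2 -> T2
ordered: ✗, repeated use of h ×3; needs weakening: q unused
linear: ✗, repeated use of h ×3; needs weakening: q unused
affine: ✗, repeated use of h ×3
relevant: ✗, needs weakening: q unused
unrestricted: ✓, type-checks (T2 -> T2) and nothing is barred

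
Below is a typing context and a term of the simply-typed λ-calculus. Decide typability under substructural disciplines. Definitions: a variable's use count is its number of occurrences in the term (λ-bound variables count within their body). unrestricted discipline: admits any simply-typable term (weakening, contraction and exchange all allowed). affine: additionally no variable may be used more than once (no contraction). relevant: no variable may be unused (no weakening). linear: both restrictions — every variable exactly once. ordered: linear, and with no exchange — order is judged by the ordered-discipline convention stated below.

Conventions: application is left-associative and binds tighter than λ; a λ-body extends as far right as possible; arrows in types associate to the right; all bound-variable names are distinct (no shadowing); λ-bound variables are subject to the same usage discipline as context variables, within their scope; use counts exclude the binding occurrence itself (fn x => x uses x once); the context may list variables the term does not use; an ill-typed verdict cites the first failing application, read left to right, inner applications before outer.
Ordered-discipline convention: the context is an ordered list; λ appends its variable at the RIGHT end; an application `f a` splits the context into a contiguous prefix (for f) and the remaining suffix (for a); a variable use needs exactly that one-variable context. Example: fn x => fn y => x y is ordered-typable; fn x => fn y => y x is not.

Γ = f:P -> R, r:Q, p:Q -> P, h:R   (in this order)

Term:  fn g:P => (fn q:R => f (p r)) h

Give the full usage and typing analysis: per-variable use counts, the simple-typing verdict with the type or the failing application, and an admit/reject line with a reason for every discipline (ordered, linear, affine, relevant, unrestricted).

counts: f ×1, r ×1, p ×1, h ×1, g (λ-bound) ×0, q (λ-bound) ×0
left-to-right use order: f, p, r, h
typing: well-typed — term : P -> R
ordered: ✗ — g, q never used (weakening)
linear: ✗ — g, q never used (weakening)
affine: ✓ — no duplicate uses among f, r, p, h, g, q
relevant: ✗ — g, q never used (weakening)
unrestricted: ✓ — simply typable at P -> R; W, C, E all held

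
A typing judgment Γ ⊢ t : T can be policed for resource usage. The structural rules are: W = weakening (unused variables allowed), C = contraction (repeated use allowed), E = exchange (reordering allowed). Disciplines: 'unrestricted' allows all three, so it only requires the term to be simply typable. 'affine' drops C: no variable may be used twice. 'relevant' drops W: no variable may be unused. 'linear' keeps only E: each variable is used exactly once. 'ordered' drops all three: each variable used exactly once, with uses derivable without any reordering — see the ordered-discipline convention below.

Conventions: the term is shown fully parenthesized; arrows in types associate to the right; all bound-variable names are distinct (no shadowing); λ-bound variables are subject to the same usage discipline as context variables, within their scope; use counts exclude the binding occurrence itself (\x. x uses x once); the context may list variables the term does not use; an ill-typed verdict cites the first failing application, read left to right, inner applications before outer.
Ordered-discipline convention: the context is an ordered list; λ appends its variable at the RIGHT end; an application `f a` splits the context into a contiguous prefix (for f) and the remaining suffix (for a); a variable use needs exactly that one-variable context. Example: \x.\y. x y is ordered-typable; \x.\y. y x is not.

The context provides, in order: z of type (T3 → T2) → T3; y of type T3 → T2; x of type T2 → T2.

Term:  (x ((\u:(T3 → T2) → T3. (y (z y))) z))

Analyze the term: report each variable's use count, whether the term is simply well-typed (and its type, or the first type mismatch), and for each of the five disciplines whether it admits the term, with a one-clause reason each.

usage: z=2, y=2, x=1, u (λ-bound)=0
uses in reading order: x, y, z, y, z
typing: well-typed — term : T2
ordered: ✗, uses contraction: z ×2, y ×2; u left unused
linear: ✗, uses contraction: z ×2, y ×2; u left unused
affine: ✗, uses contraction: z ×2, y ×2
relevant: ✗, u left unused
unrestricted: ✓, typability at T2 is all that's needed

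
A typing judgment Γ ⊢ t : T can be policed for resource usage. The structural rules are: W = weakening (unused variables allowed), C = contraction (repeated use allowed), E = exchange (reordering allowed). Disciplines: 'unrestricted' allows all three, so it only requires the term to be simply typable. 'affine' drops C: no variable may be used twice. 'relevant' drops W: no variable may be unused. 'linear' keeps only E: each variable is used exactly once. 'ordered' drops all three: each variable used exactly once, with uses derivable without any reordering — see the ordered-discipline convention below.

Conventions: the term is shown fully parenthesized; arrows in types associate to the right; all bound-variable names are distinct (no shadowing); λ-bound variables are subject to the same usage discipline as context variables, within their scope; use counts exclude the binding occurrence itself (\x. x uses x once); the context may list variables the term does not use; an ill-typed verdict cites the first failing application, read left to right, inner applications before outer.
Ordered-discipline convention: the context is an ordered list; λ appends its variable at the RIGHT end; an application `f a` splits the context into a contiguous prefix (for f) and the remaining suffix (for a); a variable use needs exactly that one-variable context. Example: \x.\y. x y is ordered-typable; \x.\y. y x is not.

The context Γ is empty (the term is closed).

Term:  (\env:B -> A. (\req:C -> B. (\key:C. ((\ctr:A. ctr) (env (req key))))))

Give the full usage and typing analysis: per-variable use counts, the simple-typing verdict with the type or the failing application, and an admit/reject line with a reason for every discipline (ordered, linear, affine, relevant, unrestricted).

use counts: env (bound) ×1, req (bound) ×1, key (bound) ×1, ctr (bound) ×1
left-to-right use order: ctr, env, req, key
typing: the term checks, with type (B -> A) -> (C -> B) -> C -> A
ordered: ✓ — single-use (env, req, key, ctr), ordered derivation ok
linear: ✓ — each of env, req, key, ctr used exactly once
affine: ✓ — no duplicate uses among env, req, key, ctr
relevant: ✓ — none of env, req, key, ctr goes unused
unrestricted: ✓ — well-typed at (B -> A) -> (C -> B) -> C -> A; no restrictions here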